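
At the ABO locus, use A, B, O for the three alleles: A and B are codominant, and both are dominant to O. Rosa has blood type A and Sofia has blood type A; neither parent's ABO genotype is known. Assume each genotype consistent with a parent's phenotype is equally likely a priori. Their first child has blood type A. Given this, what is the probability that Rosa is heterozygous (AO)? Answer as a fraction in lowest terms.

7/15

Possible genotypes: Rosa ∈ {AA, AO}; Sofia ∈ {AA, AO}.
Weight each parental genotype pair by prior × P(type-A child):
  AA × AA: posterior weight 4/15.
  AA × AO: posterior weight 4/15.
  AO × AA: posterior weight 4/15.
  AO × AO: posterior weight 1/5.
Sum the posterior weight over pairs where Rosa is AO: 7/15.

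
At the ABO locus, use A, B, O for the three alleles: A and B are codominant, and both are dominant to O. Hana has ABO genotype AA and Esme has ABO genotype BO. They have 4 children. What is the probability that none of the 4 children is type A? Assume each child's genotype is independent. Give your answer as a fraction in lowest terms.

1/16

ABO cross AA × BO → 1/2 A, 1/2 AB.
So P(type A) = 1/2 per child.
P(not type A) = 1/2 for one child; (1/2)^4 = 1/16.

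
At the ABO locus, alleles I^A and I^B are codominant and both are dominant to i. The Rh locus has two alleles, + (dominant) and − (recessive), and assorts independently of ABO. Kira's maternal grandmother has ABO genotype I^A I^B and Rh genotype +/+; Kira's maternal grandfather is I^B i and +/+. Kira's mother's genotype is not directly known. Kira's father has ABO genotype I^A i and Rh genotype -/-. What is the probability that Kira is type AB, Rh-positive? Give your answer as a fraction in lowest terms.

1/4

Kira's mother's ABO genotype from I^A I^B × I^B i: 1/4 I^A I^B, 1/4 I^A i, 1/4 I^B I^B, 1/4 I^B i.
Crossing each possibility with the father I^A i and summing P(type AB): 1/4·1/4 + 1/4·0 + 1/4·1/2 + 1/4·1/4 = 1/4.
Similarly for Rh via the mother's Rh distribution: P(Rh+) = 1.
Independent loci: 1/4 × 1 = 1/4.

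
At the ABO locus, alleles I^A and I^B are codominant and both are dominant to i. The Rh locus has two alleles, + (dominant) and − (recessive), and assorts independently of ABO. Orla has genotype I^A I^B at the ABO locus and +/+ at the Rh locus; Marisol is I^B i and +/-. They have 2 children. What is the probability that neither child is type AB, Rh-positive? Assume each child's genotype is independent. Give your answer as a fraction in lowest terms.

9/16

ABO cross I^A I^B × I^B i → 1/4 A, 1/2 B, 1/4 AB.
Rh cross +/+ × +/- → 1 Rh+; so P(type AB, Rh-positive) = 1/4 × 1 = 1/4 per child.
P(not type AB, Rh-positive) = 3/4 for one child; (3/4)^2 = 9/16.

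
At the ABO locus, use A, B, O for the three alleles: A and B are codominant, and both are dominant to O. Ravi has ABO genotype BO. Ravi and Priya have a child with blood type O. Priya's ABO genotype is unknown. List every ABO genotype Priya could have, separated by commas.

For each candidate genotype of Priya, check whether crossing it with BO can produce every observed child phenotype.
  AA → possible child types {A, AB} ✗
  AB → possible child types {A, B, AB} ✗
  AO → possible child types {O, A, B, AB} ✓
  BB → possible child types {B} ✗
  BO → possible child types {O, B} ✓
  OO → possible child types {O, B} ✓

AO, BO, OO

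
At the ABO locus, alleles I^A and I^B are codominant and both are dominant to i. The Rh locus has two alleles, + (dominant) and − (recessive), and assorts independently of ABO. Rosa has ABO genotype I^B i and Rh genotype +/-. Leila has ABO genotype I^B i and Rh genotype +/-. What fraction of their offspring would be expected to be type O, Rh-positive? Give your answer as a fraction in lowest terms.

3/16

ABO cross I^B i × I^B i → offspring phenotypes: 1/4 O, 3/4 B.
Rh cross +/- × +/- → 3/4 Rh+, 1/4 Rh-.
Independent loci: P(type O, Rh-positive) = 1/4 × 3/4 = 3/16.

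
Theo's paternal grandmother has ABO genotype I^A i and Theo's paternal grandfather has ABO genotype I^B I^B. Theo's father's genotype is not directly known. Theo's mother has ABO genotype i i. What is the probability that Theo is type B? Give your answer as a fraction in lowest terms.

Theo's father's ABO genotype from I^A i × I^B I^B: 1/2 I^A I^B, 1/2 I^B i.
Crossing each possibility with the mother i i and summing P(type B): 1/2·1/2 + 1/2·1/2 = 1/2.

1/2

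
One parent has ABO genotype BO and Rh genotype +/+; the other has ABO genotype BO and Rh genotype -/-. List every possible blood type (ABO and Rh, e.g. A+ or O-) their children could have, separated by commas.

O+, B+

Gametes from BO × BO give offspring ABO genotypes BB, BO, OO, i.e. phenotypes O, B.
Rh cross +/+ × -/- → phenotypes Rh+.
Combining independently: O+, B+.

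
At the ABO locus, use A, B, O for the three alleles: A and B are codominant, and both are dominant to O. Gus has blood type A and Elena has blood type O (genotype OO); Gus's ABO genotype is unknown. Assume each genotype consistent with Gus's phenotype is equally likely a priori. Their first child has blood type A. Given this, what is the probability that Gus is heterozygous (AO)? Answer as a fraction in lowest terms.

Possible genotypes: Gus ∈ {AA, AO}; Elena ∈ {OO}.
Weight each parental genotype pair by prior × P(type-A child):
  AA × OO: posterior weight 2/3.
  AO × OO: posterior weight 1/3.
Sum the posterior weight over pairs where Gus is AO: 1/3.

1/3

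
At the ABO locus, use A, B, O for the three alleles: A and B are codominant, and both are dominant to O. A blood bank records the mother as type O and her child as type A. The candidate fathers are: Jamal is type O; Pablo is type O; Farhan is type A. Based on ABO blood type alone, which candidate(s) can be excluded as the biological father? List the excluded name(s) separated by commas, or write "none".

Jamal, Pablo

A candidate is excluded only if no genotype consistent with his phenotype could produce a type A child with a type O mother.
Jamal (type O): no genotype consistent with that phenotype can produce a type-A child with a type-O mother.
Pablo (type O): no genotype consistent with that phenotype can produce a type-A child with a type-O mother.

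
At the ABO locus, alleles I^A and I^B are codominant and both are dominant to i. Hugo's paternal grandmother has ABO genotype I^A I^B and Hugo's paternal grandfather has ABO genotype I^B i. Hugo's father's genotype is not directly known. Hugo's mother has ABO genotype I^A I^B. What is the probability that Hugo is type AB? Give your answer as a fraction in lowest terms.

3/8

Hugo's father's ABO genotype from I^A I^B × I^B i: 1/4 I^A I^B, 1/4 I^A i, 1/4 I^B I^B, 1/4 I^B i.
Crossing each possibility with the mother I^A I^B and summing P(type AB): 1/4·1/2 + 1/4·1/4 + 1/4·1/2 + 1/4·1/4 = 3/8.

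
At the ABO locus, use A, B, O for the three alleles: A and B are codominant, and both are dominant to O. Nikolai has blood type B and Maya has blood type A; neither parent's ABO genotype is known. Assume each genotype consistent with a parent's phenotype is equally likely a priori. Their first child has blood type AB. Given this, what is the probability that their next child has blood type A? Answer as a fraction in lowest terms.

Possible genotypes: Nikolai ∈ {BB, BO}; Maya ∈ {AA, AO}.
Weight each parental genotype pair by prior × P(type-AB child):
  BB × AA: posterior weight 4/9; P(next child type A) = 0.
  BB × AO: posterior weight 2/9; P(next child type A) = 0.
  BO × AA: posterior weight 2/9; P(next child type A) = 1/2.
  BO × AO: posterior weight 1/9; P(next child type A) = 1/4.
Weighted sum = 5/36.

5/36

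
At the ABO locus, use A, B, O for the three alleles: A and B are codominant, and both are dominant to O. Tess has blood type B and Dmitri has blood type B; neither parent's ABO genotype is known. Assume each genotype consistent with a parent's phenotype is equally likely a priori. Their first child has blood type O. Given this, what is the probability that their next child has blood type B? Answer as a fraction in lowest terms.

3/4

Possible genotypes: Tess ∈ {BB, BO}; Dmitri ∈ {BB, BO}.
Weight each parental genotype pair by prior × P(type-O child):
  BO × BO: posterior weight 1; P(next child type B) = 3/4.
Weighted sum = 3/4.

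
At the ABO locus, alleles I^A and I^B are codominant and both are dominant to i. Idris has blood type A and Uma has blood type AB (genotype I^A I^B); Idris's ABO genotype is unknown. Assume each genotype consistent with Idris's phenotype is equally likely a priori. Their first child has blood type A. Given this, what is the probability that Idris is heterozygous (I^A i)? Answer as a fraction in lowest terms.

1/2

Possible genotypes: Idris ∈ {I^A I^A, I^A i}; Uma ∈ {I^A I^B}.
Weight each parental genotype pair by prior × P(type-A child):
  I^A I^A × I^A I^B: posterior weight 1/2.
  I^A i × I^A I^B: posterior weight 1/2.
Sum the posterior weight over pairs where Idris is I^A i: 1/2.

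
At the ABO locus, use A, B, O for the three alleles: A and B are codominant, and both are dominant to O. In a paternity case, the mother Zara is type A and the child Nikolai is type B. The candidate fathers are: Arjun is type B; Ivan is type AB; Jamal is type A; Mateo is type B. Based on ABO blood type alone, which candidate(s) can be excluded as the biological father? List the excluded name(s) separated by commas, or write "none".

Jamal

A candidate is excluded only if no genotype consistent with his phenotype could produce a type B child with a type A mother.
Jamal (type A): no genotype consistent with that phenotype can produce a type-B child with a type-A mother.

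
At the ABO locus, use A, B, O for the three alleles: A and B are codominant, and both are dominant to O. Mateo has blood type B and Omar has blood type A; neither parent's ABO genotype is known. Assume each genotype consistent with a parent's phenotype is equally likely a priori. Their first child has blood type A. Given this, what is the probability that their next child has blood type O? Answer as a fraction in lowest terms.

Possible genotypes: Mateo ∈ {BB, BO}; Omar ∈ {AA, AO}.
Weight each parental genotype pair by prior × P(type-A child):
  BO × AA: posterior weight 2/3; P(next child type O) = 0.
  BO × AO: posterior weight 1/3; P(next child type O) = 1/4.
Weighted sum = 1/12.

1/12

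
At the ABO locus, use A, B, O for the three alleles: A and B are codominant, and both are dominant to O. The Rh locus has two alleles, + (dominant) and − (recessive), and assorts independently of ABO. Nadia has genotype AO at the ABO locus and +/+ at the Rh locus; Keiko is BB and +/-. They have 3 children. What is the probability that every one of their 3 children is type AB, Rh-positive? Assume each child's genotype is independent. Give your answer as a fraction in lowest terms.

ABO cross AO × BB → 1/2 B, 1/2 AB.
Rh cross +/+ × +/- → 1 Rh+; so P(type AB, Rh-positive) = 1/2 × 1 = 1/2 per child.
All 3 independent: (1/2)^3 = 1/8.

1/8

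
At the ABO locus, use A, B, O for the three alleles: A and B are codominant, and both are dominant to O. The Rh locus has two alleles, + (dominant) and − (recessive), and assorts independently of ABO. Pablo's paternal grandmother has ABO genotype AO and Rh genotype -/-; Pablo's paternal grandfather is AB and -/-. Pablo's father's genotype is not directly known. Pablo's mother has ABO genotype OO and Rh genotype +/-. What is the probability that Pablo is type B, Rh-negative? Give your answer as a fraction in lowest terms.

Pablo's father's ABO genotype from AO × AB: 1/4 AA, 1/4 AB, 1/4 AO, 1/4 BO.
Crossing each possibility with the mother OO and summing P(type B): 1/4·0 + 1/4·1/2 + 1/4·0 + 1/4·1/2 = 1/4.
Similarly for Rh via the father's Rh distribution: P(Rh-) = 1/2.
Independent loci: 1/4 × 1/2 = 1/8.

1/8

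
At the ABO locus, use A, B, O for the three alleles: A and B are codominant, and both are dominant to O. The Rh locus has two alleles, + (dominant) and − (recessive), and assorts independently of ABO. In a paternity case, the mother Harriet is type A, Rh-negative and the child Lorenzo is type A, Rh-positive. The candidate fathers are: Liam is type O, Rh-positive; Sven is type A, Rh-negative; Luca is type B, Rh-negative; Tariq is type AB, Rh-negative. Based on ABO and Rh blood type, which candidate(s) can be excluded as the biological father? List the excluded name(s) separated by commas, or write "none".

A candidate is excluded only if no genotype consistent with his phenotype could produce a type A, Rh-positive child with a type A, Rh-negative mother.
Sven (type A, Rh-): no genotype consistent with that phenotype can produce a type-A Rh+ child with a type-A mother.
Luca (type B, Rh-): no genotype consistent with that phenotype can produce a type-A Rh+ child with a type-A mother.
Tariq (type AB, Rh-): no genotype consistent with that phenotype can produce a type-A Rh+ child with a type-A mother.

Sven, Luca, Tariq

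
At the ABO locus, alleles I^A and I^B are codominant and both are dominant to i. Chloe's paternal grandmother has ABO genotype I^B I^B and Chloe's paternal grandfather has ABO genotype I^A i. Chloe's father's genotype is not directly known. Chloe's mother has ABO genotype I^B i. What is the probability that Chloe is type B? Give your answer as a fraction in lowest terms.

5/8

Chloe's father's ABO genotype from I^B I^B × I^A i: 1/2 I^A I^B, 1/2 I^B i.
Crossing each possibility with the mother I^B i and summing P(type B): 1/2·1/2 + 1/2·3/4 = 5/8.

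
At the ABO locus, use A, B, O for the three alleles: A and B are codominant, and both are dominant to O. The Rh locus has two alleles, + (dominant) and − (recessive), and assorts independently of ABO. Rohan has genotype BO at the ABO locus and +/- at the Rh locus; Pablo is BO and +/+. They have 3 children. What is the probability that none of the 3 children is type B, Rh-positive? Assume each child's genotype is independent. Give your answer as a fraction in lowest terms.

1/64

ABO cross BO × BO → 1/4 O, 3/4 B.
Rh cross +/- × +/+ → 1 Rh+; so P(type B, Rh-positive) = 3/4 × 1 = 3/4 per child.
P(not type B, Rh-positive) = 1/4 for one child; (1/4)^3 = 1/64.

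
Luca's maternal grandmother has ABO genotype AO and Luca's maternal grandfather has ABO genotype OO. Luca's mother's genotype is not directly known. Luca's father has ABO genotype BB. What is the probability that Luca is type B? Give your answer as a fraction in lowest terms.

3/4

Luca's mother's ABO genotype from AO × OO: 1/2 AO, 1/2 OO.
Crossing each possibility with the father BB and summing P(type B): 1/2·1/2 + 1/2·1 = 3/4.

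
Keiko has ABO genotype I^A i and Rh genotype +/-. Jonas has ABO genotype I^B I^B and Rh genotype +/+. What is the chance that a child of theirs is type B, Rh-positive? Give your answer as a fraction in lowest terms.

1/2

ABO cross I^A i × I^B I^B → offspring phenotypes: 1/2 B, 1/2 AB.
Rh cross +/- × +/+ → 1 Rh+.
Independent loci: P(type B, Rh-positive) = 1/2 × 1 = 1/2.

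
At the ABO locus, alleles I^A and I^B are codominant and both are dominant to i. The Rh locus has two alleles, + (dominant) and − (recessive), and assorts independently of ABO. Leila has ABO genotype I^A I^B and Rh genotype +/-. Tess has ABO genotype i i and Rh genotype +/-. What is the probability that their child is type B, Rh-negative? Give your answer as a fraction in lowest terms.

1/8

ABO cross I^A I^B × i i → offspring phenotypes: 1/2 A, 1/2 B.
Rh cross +/- × +/- → 3/4 Rh+, 1/4 Rh-.
Independent loci: P(type B, Rh-negative) = 1/2 × 1/4 = 1/8.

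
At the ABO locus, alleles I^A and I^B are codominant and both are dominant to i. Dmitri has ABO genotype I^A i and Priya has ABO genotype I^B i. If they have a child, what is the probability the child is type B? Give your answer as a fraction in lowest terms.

1/4

ABO cross I^A i × I^B i → offspring phenotypes: 1/4 O, 1/4 A, 1/4 B, 1/4 AB.
So P(type B) = 1/4.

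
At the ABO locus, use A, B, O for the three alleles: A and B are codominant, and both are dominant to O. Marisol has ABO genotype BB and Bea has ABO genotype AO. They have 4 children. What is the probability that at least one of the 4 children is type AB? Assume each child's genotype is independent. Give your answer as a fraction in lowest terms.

ABO cross BB × AO → 1/2 B, 1/2 AB.
So P(type AB) = 1/2 per child.
P(none) = (1/2)^4 = 1/16; P(at least one) = 1 − 1/16 = 15/16.

15/16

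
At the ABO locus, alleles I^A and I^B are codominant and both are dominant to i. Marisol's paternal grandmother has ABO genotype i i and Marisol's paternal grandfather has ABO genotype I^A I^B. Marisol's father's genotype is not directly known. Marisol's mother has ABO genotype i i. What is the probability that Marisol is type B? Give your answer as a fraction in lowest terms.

1/4

Marisol's father's ABO genotype from i i × I^A I^B: 1/2 I^A i, 1/2 I^B i.
Crossing each possibility with the mother i i and summing P(type B): 1/2·0 + 1/2·1/2 = 1/4.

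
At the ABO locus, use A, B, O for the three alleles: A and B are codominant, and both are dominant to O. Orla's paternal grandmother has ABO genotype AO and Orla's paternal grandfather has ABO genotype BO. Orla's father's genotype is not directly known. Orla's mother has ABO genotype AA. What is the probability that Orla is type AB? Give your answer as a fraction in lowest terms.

Orla's father's ABO genotype from AO × BO: 1/4 AB, 1/4 AO, 1/4 BO, 1/4 OO.
Crossing each possibility with the mother AA and summing P(type AB): 1/4·1/2 + 1/4·0 + 1/4·1/2 + 1/4·0 = 1/4.

1/4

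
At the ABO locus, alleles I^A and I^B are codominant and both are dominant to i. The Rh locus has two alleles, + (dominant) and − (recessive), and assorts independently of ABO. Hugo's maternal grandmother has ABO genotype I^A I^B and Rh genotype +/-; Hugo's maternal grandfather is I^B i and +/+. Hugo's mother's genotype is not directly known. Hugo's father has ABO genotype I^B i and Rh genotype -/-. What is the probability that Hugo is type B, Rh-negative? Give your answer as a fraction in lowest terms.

5/32

Hugo's mother's ABO genotype from I^A I^B × I^B i: 1/4 I^A I^B, 1/4 I^A i, 1/4 I^B I^B, 1/4 I^B i.
Crossing each possibility with the father I^B i and summing P(type B): 1/4·1/2 + 1/4·1/4 + 1/4·1 + 1/4·3/4 = 5/8.
Similarly for Rh via the mother's Rh distribution: P(Rh-) = 1/4.
Independent loci: 5/8 × 1/4 = 5/32.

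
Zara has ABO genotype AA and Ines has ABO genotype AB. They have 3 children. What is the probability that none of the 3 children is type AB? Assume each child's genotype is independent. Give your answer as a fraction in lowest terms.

1/8

ABO cross AA × AB → 1/2 A, 1/2 AB.
So P(type AB) = 1/2 per child.
P(not type AB) = 1/2 for one child; (1/2)^3 = 1/8.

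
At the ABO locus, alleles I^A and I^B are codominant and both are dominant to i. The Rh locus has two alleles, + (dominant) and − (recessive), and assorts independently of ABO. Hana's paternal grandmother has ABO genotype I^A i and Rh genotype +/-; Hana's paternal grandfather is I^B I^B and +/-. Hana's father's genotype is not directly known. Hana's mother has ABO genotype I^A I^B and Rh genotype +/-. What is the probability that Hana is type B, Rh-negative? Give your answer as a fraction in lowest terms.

Hana's father's ABO genotype from I^A i × I^B I^B: 1/2 I^A I^B, 1/2 I^B i.
Crossing each possibility with the mother I^A I^B and summing P(type B): 1/2·1/4 + 1/2·1/2 = 3/8.
Similarly for Rh via the father's Rh distribution: P(Rh-) = 1/4.
Independent loci: 3/8 × 1/4 = 3/32.

3/32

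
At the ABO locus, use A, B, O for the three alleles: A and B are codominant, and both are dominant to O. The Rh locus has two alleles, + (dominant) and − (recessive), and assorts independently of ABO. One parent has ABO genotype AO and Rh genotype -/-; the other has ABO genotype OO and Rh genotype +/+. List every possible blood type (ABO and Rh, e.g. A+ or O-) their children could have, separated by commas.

Gametes from AO × OO give offspring ABO genotypes AO, OO, i.e. phenotypes O, A.
Rh cross -/- × +/+ → phenotypes Rh+.
Combining independently: O+, A+.

O+, A+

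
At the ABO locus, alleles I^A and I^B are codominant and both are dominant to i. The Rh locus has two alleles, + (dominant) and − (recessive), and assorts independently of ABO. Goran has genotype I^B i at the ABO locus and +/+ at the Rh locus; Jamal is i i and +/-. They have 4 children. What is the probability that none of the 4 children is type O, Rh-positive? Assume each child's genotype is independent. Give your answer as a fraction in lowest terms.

ABO cross I^B i × i i → 1/2 O, 1/2 B.
Rh cross +/+ × +/- → 1 Rh+; so P(type O, Rh-positive) = 1/2 × 1 = 1/2 per child.
P(not type O, Rh-positive) = 1/2 for one child; (1/2)^4 = 1/16.

1/16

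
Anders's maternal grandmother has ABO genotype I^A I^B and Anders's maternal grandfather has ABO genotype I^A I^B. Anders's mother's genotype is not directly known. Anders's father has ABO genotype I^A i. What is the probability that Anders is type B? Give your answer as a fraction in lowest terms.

1/4

Anders's mother's ABO genotype from I^A I^B × I^A I^B: 1/4 I^A I^A, 1/2 I^A I^B, 1/4 I^B I^B.
Crossing each possibility with the father I^A i and summing P(type B): 1/4·0 + 1/2·1/4 + 1/4·1/2 = 1/4.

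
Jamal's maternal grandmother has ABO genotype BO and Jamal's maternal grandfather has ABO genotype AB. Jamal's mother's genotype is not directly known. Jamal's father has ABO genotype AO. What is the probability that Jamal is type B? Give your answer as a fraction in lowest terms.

1/4

Jamal's mother's ABO genotype from BO × AB: 1/4 AB, 1/4 AO, 1/4 BB, 1/4 BO.
Crossing each possibility with the father AO and summing P(type B): 1/4·1/4 + 1/4·0 + 1/4·1/2 + 1/4·1/4 = 1/4.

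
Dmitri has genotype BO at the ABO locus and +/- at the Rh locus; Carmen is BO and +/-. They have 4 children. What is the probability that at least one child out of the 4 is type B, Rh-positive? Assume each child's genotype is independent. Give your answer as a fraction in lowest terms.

ABO cross BO × BO → 1/4 O, 3/4 B.
Rh cross +/- × +/- → 3/4 Rh+, 1/4 Rh-; so P(type B, Rh-positive) = 3/4 × 3/4 = 9/16 per child.
P(none) = (7/16)^4 = 2401/65536; P(at least one) = 1 − 2401/65536 = 63135/65536.

63135/65536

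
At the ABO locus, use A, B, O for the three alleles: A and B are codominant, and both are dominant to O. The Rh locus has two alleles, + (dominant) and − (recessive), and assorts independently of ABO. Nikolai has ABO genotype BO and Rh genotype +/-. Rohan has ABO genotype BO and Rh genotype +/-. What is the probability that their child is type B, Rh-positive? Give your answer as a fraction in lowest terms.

ABO cross BO × BO → offspring phenotypes: 1/4 O, 3/4 B.
Rh cross +/- × +/- → 3/4 Rh+, 1/4 Rh-.
Independent loci: P(type B, Rh-positive) = 3/4 × 3/4 = 9/16.

9/16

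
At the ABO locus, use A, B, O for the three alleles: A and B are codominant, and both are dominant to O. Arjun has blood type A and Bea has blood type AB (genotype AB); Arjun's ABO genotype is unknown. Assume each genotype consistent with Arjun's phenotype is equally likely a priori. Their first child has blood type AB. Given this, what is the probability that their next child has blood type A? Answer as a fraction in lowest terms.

1/2

Possible genotypes: Arjun ∈ {AA, AO}; Bea ∈ {AB}.
Weight each parental genotype pair by prior × P(type-AB child):
  AA × AB: posterior weight 2/3; P(next child type A) = 1/2.
  AO × AB: posterior weight 1/3; P(next child type A) = 1/2.
Weighted sum = 1/2.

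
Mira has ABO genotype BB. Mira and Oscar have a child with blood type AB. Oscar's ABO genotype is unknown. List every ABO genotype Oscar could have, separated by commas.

AA, AB, AO

For each candidate genotype of Oscar, check whether crossing it with BB can produce every observed child phenotype.
  AA → possible child types {AB} ✓
  AB → possible child types {B, AB} ✓
  AO → possible child types {B, AB} ✓
  BB → possible child types {B} ✗
  BO → possible child types {B} ✗
  OO → possible child types {B} ✗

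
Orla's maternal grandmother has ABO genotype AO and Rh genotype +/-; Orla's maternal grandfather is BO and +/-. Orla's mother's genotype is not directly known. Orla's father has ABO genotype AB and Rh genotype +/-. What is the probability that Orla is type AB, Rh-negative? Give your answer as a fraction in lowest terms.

Orla's mother's ABO genotype from AO × BO: 1/4 AB, 1/4 AO, 1/4 BO, 1/4 OO.
Crossing each possibility with the father AB and summing P(type AB): 1/4·1/2 + 1/4·1/4 + 1/4·1/4 + 1/4·0 = 1/4.
Similarly for Rh via the mother's Rh distribution: P(Rh-) = 1/4.
Independent loci: 1/4 × 1/4 = 1/16.

1/16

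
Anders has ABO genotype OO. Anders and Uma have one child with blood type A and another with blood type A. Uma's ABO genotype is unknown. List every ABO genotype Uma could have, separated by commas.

For each candidate genotype of Uma, check whether crossing it with OO can produce every observed child phenotype.
  AA → possible child types {A} ✓
  AB → possible child types {A, B} ✓
  AO → possible child types {O, A} ✓
  BB → possible child types {B} ✗
  BO → possible child types {O, B} ✗
  OO → possible child types {O} ✗

AA, AB, AO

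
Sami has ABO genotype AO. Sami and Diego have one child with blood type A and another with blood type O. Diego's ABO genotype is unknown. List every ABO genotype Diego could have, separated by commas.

AO, BO, OO

For each candidate genotype of Diego, check whether crossing it with AO can produce every observed child phenotype.
  AA → possible child types {A} ✗
  AB → possible child types {A, B, AB} ✗
  AO → possible child types {O, A} ✓
  BB → possible child types {B, AB} ✗
  BO → possible child types {O, A, B, AB} ✓
  OO → possible child types {O, A} ✓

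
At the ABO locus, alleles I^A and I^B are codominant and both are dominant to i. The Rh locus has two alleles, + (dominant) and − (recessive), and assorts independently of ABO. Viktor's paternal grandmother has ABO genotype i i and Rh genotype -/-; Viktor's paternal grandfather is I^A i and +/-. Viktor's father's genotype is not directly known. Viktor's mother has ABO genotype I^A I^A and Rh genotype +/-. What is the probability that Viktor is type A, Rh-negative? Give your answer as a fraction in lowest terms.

Viktor's father's ABO genotype from i i × I^A i: 1/2 I^A i, 1/2 i i.
Crossing each possibility with the mother I^A I^A and summing P(type A): 1/2·1 + 1/2·1 = 1.
Similarly for Rh via the father's Rh distribution: P(Rh-) = 3/8.
Independent loci: 1 × 3/8 = 3/8.

3/8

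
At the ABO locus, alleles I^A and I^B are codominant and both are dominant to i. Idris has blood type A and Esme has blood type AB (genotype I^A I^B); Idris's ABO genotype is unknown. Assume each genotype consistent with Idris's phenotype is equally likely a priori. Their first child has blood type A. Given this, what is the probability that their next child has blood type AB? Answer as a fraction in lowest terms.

3/8

Possible genotypes: Idris ∈ {I^A I^A, I^A i}; Esme ∈ {I^A I^B}.
Weight each parental genotype pair by prior × P(type-A child):
  I^A I^A × I^A I^B: posterior weight 1/2; P(next child type AB) = 1/2.
  I^A i × I^A I^B: posterior weight 1/2; P(next child type AB) = 1/4.
Weighted sum = 3/8.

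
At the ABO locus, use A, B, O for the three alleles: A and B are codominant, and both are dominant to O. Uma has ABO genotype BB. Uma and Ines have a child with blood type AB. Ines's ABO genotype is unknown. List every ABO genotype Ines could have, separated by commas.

For each candidate genotype of Ines, check whether crossing it with BB can produce every observed child phenotype.
  AA → possible child types {AB} ✓
  AB → possible child types {B, AB} ✓
  AO → possible child types {B, AB} ✓
  BB → possible child types {B} ✗
  BO → possible child types {B} ✗
  OO → possible child types {B} ✗

AA, AB, AO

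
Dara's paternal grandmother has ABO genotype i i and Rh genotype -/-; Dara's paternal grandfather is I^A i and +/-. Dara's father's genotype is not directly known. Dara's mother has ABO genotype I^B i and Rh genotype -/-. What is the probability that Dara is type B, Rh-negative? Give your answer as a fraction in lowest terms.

9/32

Dara's father's ABO genotype from i i × I^A i: 1/2 I^A i, 1/2 i i.
Crossing each possibility with the mother I^B i and summing P(type B): 1/2·1/4 + 1/2·1/2 = 3/8.
Similarly for Rh via the father's Rh distribution: P(Rh-) = 3/4.
Independent loci: 3/8 × 3/4 = 9/32.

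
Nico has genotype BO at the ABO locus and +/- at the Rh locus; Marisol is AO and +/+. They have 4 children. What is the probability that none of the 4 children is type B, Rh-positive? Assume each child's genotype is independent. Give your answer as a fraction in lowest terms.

81/256

ABO cross BO × AO → 1/4 O, 1/4 A, 1/4 B, 1/4 AB.
Rh cross +/- × +/+ → 1 Rh+; so P(type B, Rh-positive) = 1/4 × 1 = 1/4 per child.
P(not type B, Rh-positive) = 3/4 for one child; (3/4)^4 = 81/256.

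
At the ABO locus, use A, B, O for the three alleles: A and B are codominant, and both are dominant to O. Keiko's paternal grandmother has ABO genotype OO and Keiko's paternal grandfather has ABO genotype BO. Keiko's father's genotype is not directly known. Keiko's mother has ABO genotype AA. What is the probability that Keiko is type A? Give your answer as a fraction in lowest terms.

3/4

Keiko's father's ABO genotype from OO × BO: 1/2 BO, 1/2 OO.
Crossing each possibility with the mother AA and summing P(type A): 1/2·1/2 + 1/2·1 = 3/4.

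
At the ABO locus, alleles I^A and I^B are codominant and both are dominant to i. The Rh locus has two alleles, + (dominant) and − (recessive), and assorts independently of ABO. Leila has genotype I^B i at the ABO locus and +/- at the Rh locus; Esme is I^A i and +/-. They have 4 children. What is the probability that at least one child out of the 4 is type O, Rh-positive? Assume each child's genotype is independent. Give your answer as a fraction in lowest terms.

ABO cross I^B i × I^A i → 1/4 O, 1/4 A, 1/4 B, 1/4 AB.
Rh cross +/- × +/- → 3/4 Rh+, 1/4 Rh-; so P(type O, Rh-positive) = 1/4 × 3/4 = 3/16 per child.
P(none) = (13/16)^4 = 28561/65536; P(at least one) = 1 − 28561/65536 = 36975/65536.

36975/65536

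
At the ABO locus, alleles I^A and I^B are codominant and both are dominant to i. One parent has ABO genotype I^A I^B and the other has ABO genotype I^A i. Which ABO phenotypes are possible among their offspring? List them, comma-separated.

Gametes from I^A I^B × I^A i give offspring ABO genotypes I^A I^A, I^A I^B, I^A i, I^B i, i.e. phenotypes A, B, AB.

A, B, AB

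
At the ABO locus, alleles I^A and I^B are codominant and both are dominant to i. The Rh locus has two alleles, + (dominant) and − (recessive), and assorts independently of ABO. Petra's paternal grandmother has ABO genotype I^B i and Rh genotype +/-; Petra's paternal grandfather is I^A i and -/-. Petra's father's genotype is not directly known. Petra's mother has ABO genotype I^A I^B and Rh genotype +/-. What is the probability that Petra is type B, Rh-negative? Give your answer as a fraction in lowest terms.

Petra's father's ABO genotype from I^B i × I^A i: 1/4 I^A I^B, 1/4 I^A i, 1/4 I^B i, 1/4 i i.
Crossing each possibility with the mother I^A I^B and summing P(type B): 1/4·1/4 + 1/4·1/4 + 1/4·1/2 + 1/4·1/2 = 3/8.
Similarly for Rh via the father's Rh distribution: P(Rh-) = 3/8.
Independent loci: 3/8 × 3/8 = 9/64.

9/64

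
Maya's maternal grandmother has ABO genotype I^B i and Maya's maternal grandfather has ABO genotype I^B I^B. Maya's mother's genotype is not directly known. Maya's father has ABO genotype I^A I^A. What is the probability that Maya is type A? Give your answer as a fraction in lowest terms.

1/4

Maya's mother's ABO genotype from I^B i × I^B I^B: 1/2 I^B I^B, 1/2 I^B i.
Crossing each possibility with the father I^A I^A and summing P(type A): 1/2·0 + 1/2·1/2 = 1/4.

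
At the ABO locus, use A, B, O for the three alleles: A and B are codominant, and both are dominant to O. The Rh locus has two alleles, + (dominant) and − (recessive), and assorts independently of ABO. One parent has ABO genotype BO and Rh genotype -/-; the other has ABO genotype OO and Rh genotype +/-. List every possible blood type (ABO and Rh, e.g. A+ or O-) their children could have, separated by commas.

Gametes from BO × OO give offspring ABO genotypes BO, OO, i.e. phenotypes O, B.
Rh cross -/- × +/- → phenotypes Rh+, Rh-.
Combining independently: O+, O-, B+, B-.

O+, O-, B+, B-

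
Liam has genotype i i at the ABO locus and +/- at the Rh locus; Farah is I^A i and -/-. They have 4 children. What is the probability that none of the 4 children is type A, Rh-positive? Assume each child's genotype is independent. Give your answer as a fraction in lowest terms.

81/256

ABO cross i i × I^A i → 1/2 O, 1/2 A.
Rh cross +/- × -/- → 1/2 Rh+, 1/2 Rh-; so P(type A, Rh-positive) = 1/2 × 1/2 = 1/4 per child.
P(not type A, Rh-positive) = 3/4 for one child; (3/4)^4 = 81/256.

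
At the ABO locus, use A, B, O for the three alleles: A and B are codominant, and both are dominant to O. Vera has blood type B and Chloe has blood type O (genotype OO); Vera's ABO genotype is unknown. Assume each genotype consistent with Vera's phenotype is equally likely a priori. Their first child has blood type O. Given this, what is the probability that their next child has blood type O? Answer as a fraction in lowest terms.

1/2

Possible genotypes: Vera ∈ {BB, BO}; Chloe ∈ {OO}.
Weight each parental genotype pair by prior × P(type-O child):
  BO × OO: posterior weight 1; P(next child type O) = 1/2.
Weighted sum = 1/2.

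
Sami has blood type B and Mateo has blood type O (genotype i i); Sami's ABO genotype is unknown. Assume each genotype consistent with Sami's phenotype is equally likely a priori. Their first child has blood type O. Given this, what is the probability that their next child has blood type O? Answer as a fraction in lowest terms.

1/2

Possible genotypes: Sami ∈ {I^B I^B, I^B i}; Mateo ∈ {i i}.
Weight each parental genotype pair by prior × P(type-O child):
  I^B i × i i: posterior weight 1; P(next child type O) = 1/2.
Weighted sum = 1/2.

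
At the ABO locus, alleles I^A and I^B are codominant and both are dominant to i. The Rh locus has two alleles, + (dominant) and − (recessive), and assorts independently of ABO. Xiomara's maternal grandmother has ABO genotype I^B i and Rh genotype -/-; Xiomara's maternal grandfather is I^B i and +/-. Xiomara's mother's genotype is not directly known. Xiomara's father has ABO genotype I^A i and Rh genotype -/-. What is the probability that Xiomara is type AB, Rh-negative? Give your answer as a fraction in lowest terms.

Xiomara's mother's ABO genotype from I^B i × I^B i: 1/4 I^B I^B, 1/2 I^B i, 1/4 i i.
Crossing each possibility with the father I^A i and summing P(type AB): 1/4·1/2 + 1/2·1/4 + 1/4·0 = 1/4.
Similarly for Rh via the mother's Rh distribution: P(Rh-) = 3/4.
Independent loci: 1/4 × 3/4 = 3/16.

3/16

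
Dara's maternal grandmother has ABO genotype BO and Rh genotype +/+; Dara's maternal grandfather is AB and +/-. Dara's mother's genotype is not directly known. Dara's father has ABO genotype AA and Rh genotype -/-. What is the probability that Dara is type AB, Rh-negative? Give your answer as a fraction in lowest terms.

1/8

Dara's mother's ABO genotype from BO × AB: 1/4 AB, 1/4 AO, 1/4 BB, 1/4 BO.
Crossing each possibility with the father AA and summing P(type AB): 1/4·1/2 + 1/4·0 + 1/4·1 + 1/4·1/2 = 1/2.
Similarly for Rh via the mother's Rh distribution: P(Rh-) = 1/4.
Independent loci: 1/2 × 1/4 = 1/8.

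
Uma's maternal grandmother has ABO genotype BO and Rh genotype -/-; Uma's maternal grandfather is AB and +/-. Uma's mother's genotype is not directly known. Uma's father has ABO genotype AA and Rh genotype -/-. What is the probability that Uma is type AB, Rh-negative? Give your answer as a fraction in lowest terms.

3/8

Uma's mother's ABO genotype from BO × AB: 1/4 AB, 1/4 AO, 1/4 BB, 1/4 BO.
Crossing each possibility with the father AA and summing P(type AB): 1/4·1/2 + 1/4·0 + 1/4·1 + 1/4·1/2 = 1/2.
Similarly for Rh via the mother's Rh distribution: P(Rh-) = 3/4.
Independent loci: 1/2 × 3/4 = 3/8.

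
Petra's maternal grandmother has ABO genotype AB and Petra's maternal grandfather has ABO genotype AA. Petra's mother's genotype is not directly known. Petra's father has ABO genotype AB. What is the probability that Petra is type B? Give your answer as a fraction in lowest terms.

Petra's mother's ABO genotype from AB × AA: 1/2 AA, 1/2 AB.
Crossing each possibility with the father AB and summing P(type B): 1/2·0 + 1/2·1/4 = 1/8.

1/8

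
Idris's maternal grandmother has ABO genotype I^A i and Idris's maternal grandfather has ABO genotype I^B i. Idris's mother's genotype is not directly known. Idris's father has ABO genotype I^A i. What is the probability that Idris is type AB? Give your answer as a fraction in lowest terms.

1/8

Idris's mother's ABO genotype from I^A i × I^B i: 1/4 I^A I^B, 1/4 I^A i, 1/4 I^B i, 1/4 i i.
Crossing each possibility with the father I^A i and summing P(type AB): 1/4·1/4 + 1/4·0 + 1/4·1/4 + 1/4·0 = 1/8.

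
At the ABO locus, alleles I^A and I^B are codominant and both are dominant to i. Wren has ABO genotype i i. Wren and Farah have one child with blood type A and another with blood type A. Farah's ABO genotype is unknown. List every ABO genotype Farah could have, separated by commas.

For each candidate genotype of Farah, check whether crossing it with i i can produce every observed child phenotype.
  I^A I^A → possible child types {A} ✓
  I^A I^B → possible child types {A, B} ✓
  I^A i → possible child types {O, A} ✓
  I^B I^B → possible child types {B} ✗
  I^B i → possible child types {O, B} ✗
  i i → possible child types {O} ✗

I^A I^A, I^A I^B, I^A i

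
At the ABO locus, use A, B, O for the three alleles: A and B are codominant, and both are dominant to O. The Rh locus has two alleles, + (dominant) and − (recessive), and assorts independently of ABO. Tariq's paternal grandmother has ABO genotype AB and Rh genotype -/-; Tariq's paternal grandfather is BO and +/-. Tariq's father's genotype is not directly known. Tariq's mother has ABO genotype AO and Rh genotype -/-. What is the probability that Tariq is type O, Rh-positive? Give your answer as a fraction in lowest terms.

1/32

Tariq's father's ABO genotype from AB × BO: 1/4 AB, 1/4 AO, 1/4 BB, 1/4 BO.
Crossing each possibility with the mother AO and summing P(type O): 1/4·0 + 1/4·1/4 + 1/4·0 + 1/4·1/4 = 1/8.
Similarly for Rh via the father's Rh distribution: P(Rh+) = 1/4.
Independent loci: 1/8 × 1/4 = 1/32.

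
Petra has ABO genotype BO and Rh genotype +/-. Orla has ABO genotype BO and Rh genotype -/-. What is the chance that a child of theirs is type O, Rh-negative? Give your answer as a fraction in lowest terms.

ABO cross BO × BO → offspring phenotypes: 1/4 O, 3/4 B.
Rh cross +/- × -/- → 1/2 Rh+, 1/2 Rh-.
Independent loci: P(type O, Rh-negative) = 1/4 × 1/2 = 1/8.

1/8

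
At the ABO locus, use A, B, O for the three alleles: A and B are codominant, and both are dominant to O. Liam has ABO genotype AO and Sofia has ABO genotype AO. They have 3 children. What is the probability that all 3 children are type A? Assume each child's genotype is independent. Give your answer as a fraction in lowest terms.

ABO cross AO × AO → 1/4 O, 3/4 A.
So P(type A) = 3/4 per child.
All 3 independent: (3/4)^3 = 27/64.

27/64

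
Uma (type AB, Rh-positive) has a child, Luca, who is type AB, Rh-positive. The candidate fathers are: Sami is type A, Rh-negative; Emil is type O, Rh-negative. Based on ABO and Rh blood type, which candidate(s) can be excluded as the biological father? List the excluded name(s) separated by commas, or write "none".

Emil

A candidate is excluded only if no genotype consistent with his phenotype could produce a type AB, Rh-positive child with a type AB, Rh-positive mother.
Emil (type O, Rh-): no genotype consistent with that phenotype can produce a type-AB Rh+ child with a type-AB mother.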